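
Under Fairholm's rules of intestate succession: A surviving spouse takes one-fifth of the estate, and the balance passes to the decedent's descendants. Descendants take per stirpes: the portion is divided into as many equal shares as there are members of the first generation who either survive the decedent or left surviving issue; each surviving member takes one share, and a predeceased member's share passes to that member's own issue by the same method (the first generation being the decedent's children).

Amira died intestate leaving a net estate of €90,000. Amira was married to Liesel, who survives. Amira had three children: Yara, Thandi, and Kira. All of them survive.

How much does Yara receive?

Liesel takes one-fifth of €90,000 = €18,000. The remaining €72,000 passes to the descendants.
The descendants' portion (€72,000) is divided into 3 shares of €24,000: Yara, Thandi, and Kira each take €24,000.

Yara receives €24,000.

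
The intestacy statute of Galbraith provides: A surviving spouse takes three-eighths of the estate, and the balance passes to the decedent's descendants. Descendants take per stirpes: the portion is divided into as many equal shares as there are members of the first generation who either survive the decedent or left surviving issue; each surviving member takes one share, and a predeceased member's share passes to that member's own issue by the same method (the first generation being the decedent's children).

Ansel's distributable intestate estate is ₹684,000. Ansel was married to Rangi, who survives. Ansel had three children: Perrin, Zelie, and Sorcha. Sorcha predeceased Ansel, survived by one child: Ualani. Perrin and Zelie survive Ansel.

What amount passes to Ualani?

Ualani receives ₹142,500.

Rangi takes three-eighths of ₹684,000 = ₹256,500. The remaining ₹427,500 passes to the descendants.
The descendants' portion (₹427,500) is divided into 3 shares of ₹142,500: Perrin and Zelie each take ₹142,500; Sorcha's ₹142,500 share passes to Sorcha's issue.
Sorcha's share (₹142,500) passes entirely to Ualani.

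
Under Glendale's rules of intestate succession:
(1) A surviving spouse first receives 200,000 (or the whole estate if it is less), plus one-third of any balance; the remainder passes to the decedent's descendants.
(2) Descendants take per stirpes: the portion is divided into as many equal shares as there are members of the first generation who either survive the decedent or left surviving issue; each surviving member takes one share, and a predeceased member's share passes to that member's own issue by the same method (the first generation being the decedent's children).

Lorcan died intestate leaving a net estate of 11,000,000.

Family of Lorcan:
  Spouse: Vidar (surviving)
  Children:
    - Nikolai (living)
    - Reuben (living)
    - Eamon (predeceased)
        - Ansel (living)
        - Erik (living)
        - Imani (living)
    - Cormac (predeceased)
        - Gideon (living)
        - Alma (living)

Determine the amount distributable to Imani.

Imani receives 600,000.

Vidar first takes 200,000, leaving a balance of 10,800,000. Vidar then takes one-third of the balance (3,600,000), for a total of 3,800,000. The remaining 7,200,000 passes to the descendants.
The descendants' portion (7,200,000) is divided into 4 shares of 1,800,000: Nikolai and Reuben each take 1,800,000; Eamon's 1,800,000 share passes to Eamon's issue; Cormac's 1,800,000 share passes to Cormac's issue.
Eamon's share (1,800,000) is divided into 3 shares of 600,000: Ansel, Erik, and Imani each take 600,000.
Cormac's share (1,800,000) is divided into 2 shares of 900,000: Gideon and Alma each take 900,000.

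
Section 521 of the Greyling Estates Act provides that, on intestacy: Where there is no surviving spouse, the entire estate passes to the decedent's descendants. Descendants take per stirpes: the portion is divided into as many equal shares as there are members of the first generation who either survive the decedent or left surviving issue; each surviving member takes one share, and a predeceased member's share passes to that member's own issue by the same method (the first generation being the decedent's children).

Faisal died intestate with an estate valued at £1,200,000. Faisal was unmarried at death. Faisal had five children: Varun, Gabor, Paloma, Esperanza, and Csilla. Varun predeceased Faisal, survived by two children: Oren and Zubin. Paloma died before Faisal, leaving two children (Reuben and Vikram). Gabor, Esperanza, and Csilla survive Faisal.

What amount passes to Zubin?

Zubin receives £120,000.

The entire £1,200,000 passes to the descendants.
That amount (£1,200,000) is divided into 5 shares of £240,000: Gabor, Esperanza, and Csilla each take £240,000; Varun's £240,000 share passes to Varun's issue; Paloma's £240,000 share passes to Paloma's issue.
Varun's share (£240,000) is divided into 2 shares of £120,000: Oren and Zubin each take £120,000.
Paloma's share (£240,000) is divided into 2 shares of £120,000: Reuben and Vikram each take £120,000.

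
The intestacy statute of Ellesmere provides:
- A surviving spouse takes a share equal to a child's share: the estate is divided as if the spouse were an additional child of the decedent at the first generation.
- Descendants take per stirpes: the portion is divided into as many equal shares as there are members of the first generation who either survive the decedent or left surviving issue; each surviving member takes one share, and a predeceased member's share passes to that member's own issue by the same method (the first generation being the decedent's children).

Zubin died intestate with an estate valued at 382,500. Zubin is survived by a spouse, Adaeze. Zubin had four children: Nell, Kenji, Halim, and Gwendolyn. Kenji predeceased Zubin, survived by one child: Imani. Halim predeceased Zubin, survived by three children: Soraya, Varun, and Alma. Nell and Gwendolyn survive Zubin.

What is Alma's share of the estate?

The spouse counts as an additional share at the children's level, so there are 5 primary shares of 76,500. Adaeze takes one such share (76,500).
The children's combined portion (306,000) is divided into 4 shares of 76,500: Nell and Gwendolyn each take 76,500; Kenji's 76,500 share passes to Kenji's issue; Halim's 76,500 share passes to Halim's issue.
Kenji's share (76,500) passes entirely to Imani.
Halim's share (76,500) is divided into 3 shares of 25,500: Soraya, Varun, and Alma each take 25,500.

Alma receives 25,500.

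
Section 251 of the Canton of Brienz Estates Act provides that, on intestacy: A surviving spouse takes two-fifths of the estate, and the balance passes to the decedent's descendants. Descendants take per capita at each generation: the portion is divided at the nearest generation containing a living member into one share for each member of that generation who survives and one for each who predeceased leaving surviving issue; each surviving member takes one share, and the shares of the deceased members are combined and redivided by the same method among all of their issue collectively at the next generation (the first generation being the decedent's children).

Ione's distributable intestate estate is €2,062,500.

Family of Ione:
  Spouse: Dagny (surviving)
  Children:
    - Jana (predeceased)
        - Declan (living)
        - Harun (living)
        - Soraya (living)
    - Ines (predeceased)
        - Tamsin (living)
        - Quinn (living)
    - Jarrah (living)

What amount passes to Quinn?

Dagny takes two-fifths of €2,062,500 = €825,000. The remaining €1,237,500 passes to the descendants.
The descendants' portion (€1,237,500) is divided at the children's generation into 3 shares of €412,500. Jarrah takes €412,500. The 2 shares of the deceased (Jana and Ines) are combined into a pool of €825,000.
That pool (€825,000) is divided at the grandchildren's generation equally among Declan, Harun, Soraya, Tamsin, and Quinn: €165,000 each.

Quinn receives €165,000.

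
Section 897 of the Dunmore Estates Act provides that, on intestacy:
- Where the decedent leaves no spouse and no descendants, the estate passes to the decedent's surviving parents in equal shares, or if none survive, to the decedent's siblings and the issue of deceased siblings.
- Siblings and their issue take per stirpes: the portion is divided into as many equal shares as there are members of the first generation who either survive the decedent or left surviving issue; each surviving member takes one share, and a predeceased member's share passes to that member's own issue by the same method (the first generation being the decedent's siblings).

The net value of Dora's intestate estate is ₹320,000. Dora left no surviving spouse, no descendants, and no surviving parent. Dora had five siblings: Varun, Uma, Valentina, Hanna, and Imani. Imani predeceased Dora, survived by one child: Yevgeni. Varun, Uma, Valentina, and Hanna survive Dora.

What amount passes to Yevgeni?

The entire ₹320,000 passes to the siblings and their issue.
That amount (₹320,000) is divided into 5 shares of ₹64,000: Varun, Uma, Valentina, and Hanna each take ₹64,000; Imani's ₹64,000 share passes to Imani's issue.
Imani's share (₹64,000) passes entirely to Yevgeni.

Yevgeni receives ₹64,000.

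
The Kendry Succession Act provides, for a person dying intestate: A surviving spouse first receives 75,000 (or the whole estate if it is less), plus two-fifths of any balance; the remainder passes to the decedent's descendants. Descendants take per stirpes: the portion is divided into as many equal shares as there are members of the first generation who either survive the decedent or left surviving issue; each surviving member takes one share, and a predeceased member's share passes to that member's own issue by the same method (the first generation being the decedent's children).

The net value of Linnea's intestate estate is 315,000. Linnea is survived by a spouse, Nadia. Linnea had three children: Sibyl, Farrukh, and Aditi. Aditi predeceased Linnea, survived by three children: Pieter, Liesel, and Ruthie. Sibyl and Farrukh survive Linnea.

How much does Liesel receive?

Nadia first takes 75,000, leaving a balance of 240,000. Nadia then takes two-fifths of the balance (96,000), for a total of 171,000. The remaining 144,000 passes to the descendants.
The descendants' portion (144,000) is divided into 3 shares of 48,000: Sibyl and Farrukh each take 48,000; Aditi's 48,000 share passes to Aditi's issue.
Aditi's share (48,000) is divided into 3 shares of 16,000: Pieter, Liesel, and Ruthie each take 16,000.

Liesel receives 16,000.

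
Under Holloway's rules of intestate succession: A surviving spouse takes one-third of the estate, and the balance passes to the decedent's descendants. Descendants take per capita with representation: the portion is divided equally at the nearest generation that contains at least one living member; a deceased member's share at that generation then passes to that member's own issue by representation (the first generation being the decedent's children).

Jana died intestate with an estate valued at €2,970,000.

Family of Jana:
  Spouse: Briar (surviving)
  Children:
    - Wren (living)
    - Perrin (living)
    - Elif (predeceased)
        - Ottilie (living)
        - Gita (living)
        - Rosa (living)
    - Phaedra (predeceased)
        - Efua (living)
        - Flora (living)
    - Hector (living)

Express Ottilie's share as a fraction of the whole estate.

Briar takes one-third of €2,970,000 = €990,000. The remaining €1,980,000 passes to the descendants.
The descendants' portion (€1,980,000) is divided into 5 shares of €396,000: Wren, Perrin, and Hector each take €396,000; Elif's €396,000 share passes to Elif's issue; Phaedra's €396,000 share passes to Phaedra's issue.
Elif's share (€396,000) is divided into 3 shares of €132,000: Ottilie, Gita, and Rosa each take €132,000.
Phaedra's share (€396,000) is divided into 2 shares of €198,000: Efua and Flora each take €198,000.

Ottilie receives 2/45 of the estate.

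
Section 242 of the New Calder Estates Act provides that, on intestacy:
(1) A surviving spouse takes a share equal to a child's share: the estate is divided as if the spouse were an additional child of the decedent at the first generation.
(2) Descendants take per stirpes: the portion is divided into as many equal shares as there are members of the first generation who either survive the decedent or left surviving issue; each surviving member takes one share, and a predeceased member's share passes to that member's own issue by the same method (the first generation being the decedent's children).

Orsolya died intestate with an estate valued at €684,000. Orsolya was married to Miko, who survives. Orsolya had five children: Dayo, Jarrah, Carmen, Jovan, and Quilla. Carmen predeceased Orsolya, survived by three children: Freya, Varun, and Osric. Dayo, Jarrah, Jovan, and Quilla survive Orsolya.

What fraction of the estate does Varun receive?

Varun receives 1/18 of the estate.

The spouse counts as an additional share at the children's level, so there are 6 primary shares of €114,000. Miko takes one such share (€114,000).
The children's combined portion (€570,000) is divided into 5 shares of €114,000: Dayo, Jarrah, Jovan, and Quilla each take €114,000; Carmen's €114,000 share passes to Carmen's issue.
Carmen's share (€114,000) is divided into 3 shares of €38,000: Freya, Varun, and Osric each take €38,000.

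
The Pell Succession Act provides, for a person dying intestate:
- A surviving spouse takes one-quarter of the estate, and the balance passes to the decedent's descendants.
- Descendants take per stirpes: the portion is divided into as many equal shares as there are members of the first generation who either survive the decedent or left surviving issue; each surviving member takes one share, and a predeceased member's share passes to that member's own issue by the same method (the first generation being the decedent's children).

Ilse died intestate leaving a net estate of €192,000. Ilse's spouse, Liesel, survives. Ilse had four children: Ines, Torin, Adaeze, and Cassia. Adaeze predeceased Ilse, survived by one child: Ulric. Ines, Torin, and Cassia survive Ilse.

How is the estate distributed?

Liesel: €48,000; Ines: €36,000; Torin: €36,000; Ulric: €36,000; Cassia: €36,000

Liesel takes one-quarter of €192,000 = €48,000. The remaining €144,000 passes to the descendants.
The descendants' portion (€144,000) is divided into 4 shares of €36,000: Ines, Torin, and Cassia each take €36,000; Adaeze's €36,000 share passes to Adaeze's issue.
Adaeze's share (€36,000) passes entirely to Ulric.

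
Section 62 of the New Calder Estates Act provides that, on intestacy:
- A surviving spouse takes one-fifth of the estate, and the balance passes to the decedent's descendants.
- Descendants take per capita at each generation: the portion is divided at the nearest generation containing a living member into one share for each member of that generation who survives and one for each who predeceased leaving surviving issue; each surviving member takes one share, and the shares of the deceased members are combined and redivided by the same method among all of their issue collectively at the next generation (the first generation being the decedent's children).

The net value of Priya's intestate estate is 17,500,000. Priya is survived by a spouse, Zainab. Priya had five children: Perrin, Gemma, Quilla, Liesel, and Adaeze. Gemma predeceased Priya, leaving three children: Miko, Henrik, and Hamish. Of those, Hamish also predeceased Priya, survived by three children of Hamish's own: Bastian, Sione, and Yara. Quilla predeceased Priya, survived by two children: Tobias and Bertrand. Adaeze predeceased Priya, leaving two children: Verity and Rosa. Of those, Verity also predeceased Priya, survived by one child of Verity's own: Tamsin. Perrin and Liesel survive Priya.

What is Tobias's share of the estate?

Zainab takes one-fifth of 17,500,000 = 3,500,000. The remaining 14,000,000 passes to the descendants.
The descendants' portion (14,000,000) is divided at the children's generation into 5 shares of 2,800,000. Perrin and Liesel each take 2,800,000. The 3 shares of the deceased (Gemma, Quilla, and Adaeze) are combined into a pool of 8,400,000.
That pool (8,400,000) is divided at the grandchildren's generation into 7 shares of 1,200,000. Miko, Henrik, Tobias, Bertrand, and Rosa each take 1,200,000. The 2 shares of the deceased (Hamish and Verity) are combined into a pool of 2,400,000.
That pool (2,400,000) is divided at the great-grandchildren's generation equally among Bastian, Sione, Yara, and Tamsin: 600,000 each.

Tobias receives 1,200,000.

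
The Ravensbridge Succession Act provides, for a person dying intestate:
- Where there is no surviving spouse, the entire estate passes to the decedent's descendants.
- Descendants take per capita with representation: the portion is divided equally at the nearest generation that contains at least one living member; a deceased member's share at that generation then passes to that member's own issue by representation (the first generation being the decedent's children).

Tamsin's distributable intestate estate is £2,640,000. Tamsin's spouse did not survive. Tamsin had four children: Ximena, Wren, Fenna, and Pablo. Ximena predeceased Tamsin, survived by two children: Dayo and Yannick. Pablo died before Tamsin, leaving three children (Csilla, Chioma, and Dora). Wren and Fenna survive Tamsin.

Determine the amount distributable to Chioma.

The entire £2,640,000 passes to the descendants.
That amount (£2,640,000) is divided into 4 shares of £660,000: Wren and Fenna each take £660,000; Ximena's £660,000 share passes to Ximena's issue; Pablo's £660,000 share passes to Pablo's issue.
Ximena's share (£660,000) is divided into 2 shares of £330,000: Dayo and Yannick each take £330,000.
Pablo's share (£660,000) is divided into 3 shares of £220,000: Csilla, Chioma, and Dora each take £220,000.

Chioma receives £220,000.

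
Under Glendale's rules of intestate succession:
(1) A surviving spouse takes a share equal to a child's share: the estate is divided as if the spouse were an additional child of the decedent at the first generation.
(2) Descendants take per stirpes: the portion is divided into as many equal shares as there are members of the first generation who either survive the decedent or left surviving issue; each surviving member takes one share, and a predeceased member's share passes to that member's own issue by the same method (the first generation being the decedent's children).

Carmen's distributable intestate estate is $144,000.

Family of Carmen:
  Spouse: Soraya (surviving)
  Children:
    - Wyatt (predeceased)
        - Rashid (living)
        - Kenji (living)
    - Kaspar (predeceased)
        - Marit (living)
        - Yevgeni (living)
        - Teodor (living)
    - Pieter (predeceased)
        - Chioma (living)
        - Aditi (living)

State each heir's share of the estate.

Soraya: $36,000; Rashid: $18,000; Kenji: $18,000; Marit: $12,000; Yevgeni: $12,000; Teodor: $12,000; Chioma: $18,000; Aditi: $18,000

The spouse counts as an additional share at the children's level, so there are 4 primary shares of $36,000. Soraya takes one such share ($36,000).
The children's combined portion ($108,000) is divided into 3 shares of $36,000: Wyatt's $36,000 share passes to Wyatt's issue; Kaspar's $36,000 share passes to Kaspar's issue; Pieter's $36,000 share passes to Pieter's issue.
Wyatt's share ($36,000) is divided into 2 shares of $18,000: Rashid and Kenji each take $18,000.
Kaspar's share ($36,000) is divided into 3 shares of $12,000: Marit, Yevgeni, and Teodor each take $12,000.
Pieter's share ($36,000) is divided into 2 shares of $18,000: Chioma and Aditi each take $18,000.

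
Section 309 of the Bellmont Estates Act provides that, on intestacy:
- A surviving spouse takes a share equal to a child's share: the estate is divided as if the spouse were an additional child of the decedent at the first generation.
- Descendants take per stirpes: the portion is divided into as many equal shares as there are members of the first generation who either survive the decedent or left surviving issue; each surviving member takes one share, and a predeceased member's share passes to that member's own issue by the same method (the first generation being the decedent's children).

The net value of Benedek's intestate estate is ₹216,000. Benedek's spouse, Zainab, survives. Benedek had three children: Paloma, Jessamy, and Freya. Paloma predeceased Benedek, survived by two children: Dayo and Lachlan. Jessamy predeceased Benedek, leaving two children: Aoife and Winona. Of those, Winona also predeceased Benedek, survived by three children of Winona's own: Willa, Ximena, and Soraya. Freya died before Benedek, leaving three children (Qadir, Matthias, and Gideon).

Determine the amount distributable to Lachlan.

The spouse counts as an additional share at the children's level, so there are 4 primary shares of ₹54,000. Zainab takes one such share (₹54,000).
The children's combined portion (₹162,000) is divided into 3 shares of ₹54,000: Paloma's ₹54,000 share passes to Paloma's issue; Jessamy's ₹54,000 share passes to Jessamy's issue; Freya's ₹54,000 share passes to Freya's issue.
Paloma's share (₹54,000) is divided into 2 shares of ₹27,000: Dayo and Lachlan each take ₹27,000.
Jessamy's share (₹54,000) is divided into 2 shares of ₹27,000: Aoife takes ₹27,000; Winona's ₹27,000 share passes to Winona's issue.
Winona's share (₹27,000) is divided into 3 shares of ₹9,000: Willa, Ximena, and Soraya each take ₹9,000.
Freya's share (₹54,000) is divided into 3 shares of ₹18,000: Qadir, Matthias, and Gideon each take ₹18,000.

Lachlan receives ₹27,000.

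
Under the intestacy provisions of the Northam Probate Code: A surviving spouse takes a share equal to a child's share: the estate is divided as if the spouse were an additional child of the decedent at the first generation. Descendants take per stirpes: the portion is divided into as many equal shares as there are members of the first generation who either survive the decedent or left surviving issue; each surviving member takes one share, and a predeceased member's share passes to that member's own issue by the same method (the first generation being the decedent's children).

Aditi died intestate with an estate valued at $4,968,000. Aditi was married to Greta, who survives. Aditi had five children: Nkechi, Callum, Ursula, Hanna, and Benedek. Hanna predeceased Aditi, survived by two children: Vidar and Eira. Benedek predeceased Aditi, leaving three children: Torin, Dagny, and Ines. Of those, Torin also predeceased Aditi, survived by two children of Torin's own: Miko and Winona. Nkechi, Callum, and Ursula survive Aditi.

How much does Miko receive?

The spouse counts as an additional share at the children's level, so there are 6 primary shares of $828,000. Greta takes one such share ($828,000).
The children's combined portion ($4,140,000) is divided into 5 shares of $828,000: Nkechi, Callum, and Ursula each take $828,000; Hanna's $828,000 share passes to Hanna's issue; Benedek's $828,000 share passes to Benedek's issue.
Hanna's share ($828,000) is divided into 2 shares of $414,000: Vidar and Eira each take $414,000.
Benedek's share ($828,000) is divided into 3 shares of $276,000: Dagny and Ines each take $276,000; Torin's $276,000 share passes to Torin's issue.
Torin's share ($276,000) is divided into 2 shares of $138,000: Miko and Winona each take $138,000.

Miko receives $138,000.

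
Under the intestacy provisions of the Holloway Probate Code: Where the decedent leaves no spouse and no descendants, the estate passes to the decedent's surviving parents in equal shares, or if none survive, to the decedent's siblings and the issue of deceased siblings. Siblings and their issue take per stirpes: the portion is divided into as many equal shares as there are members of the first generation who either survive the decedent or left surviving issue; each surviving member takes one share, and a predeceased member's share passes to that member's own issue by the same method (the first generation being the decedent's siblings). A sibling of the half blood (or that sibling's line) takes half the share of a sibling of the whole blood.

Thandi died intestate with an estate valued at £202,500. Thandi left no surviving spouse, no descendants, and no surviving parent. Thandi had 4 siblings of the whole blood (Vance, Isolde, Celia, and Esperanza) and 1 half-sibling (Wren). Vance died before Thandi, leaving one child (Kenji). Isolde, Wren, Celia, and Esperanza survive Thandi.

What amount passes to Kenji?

Kenji receives £45,000.

The entire £202,500 passes to the siblings and their issue.
Counting each half-blood sibling's line as half a unit, there are 9/2 units in £202,500, so one unit is £45,000. Whole-blood lines (Vance, Isolde, Celia, and Esperanza) take £45,000 each; half-blood lines (Wren) take £22,500 each.
Vance's share (£45,000) passes entirely to Kenji.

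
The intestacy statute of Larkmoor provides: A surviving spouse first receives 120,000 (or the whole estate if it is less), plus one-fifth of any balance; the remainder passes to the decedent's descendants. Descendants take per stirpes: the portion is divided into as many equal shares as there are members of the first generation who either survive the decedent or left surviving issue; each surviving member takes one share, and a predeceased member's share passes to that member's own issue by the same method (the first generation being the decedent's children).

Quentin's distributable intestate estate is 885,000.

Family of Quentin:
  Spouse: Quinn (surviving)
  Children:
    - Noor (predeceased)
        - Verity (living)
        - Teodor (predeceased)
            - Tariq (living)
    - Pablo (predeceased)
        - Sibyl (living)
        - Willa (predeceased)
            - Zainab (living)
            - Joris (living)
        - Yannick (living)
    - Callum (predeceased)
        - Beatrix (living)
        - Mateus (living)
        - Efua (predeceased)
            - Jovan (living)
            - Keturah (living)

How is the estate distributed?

Quinn: 273,000; Verity: 102,000; Tariq: 102,000; Sibyl: 68,000; Zainab: 34,000; Joris: 34,000; Yannick: 68,000; Beatrix: 68,000; Mateus: 68,000; Jovan: 34,000; Keturah: 34,000

Quinn first takes 120,000, leaving a balance of 765,000. Quinn then takes one-fifth of the balance (153,000), for a total of 273,000. The remaining 612,000 passes to the descendants.
The descendants' portion (612,000) is divided into 3 shares of 204,000: Noor's 204,000 share passes to Noor's issue; Pablo's 204,000 share passes to Pablo's issue; Callum's 204,000 share passes to Callum's issue.
Noor's share (204,000) is divided into 2 shares of 102,000: Verity takes 102,000; Teodor's 102,000 share passes to Teodor's issue.
Teodor's share (102,000) passes entirely to Tariq.
Pablo's share (204,000) is divided into 3 shares of 68,000: Sibyl and Yannick each take 68,000; Willa's 68,000 share passes to Willa's issue.
Willa's share (68,000) is divided into 2 shares of 34,000: Zainab and Joris each take 34,000.
Callum's share (204,000) is divided into 3 shares of 68,000: Beatrix and Mateus each take 68,000; Efua's 68,000 share passes to Efua's issue.
Efua's share (68,000) is divided into 2 shares of 34,000: Jovan and Keturah each take 34,000.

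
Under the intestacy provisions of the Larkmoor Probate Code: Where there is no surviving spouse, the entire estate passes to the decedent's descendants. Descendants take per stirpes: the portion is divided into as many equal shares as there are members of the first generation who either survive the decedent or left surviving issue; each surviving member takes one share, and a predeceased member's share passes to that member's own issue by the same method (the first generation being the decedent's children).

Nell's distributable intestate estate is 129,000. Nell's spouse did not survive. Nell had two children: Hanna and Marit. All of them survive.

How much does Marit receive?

Marit receives 64,500.

The entire 129,000 passes to the descendants.
That amount (129,000) is divided into 2 shares of 64,500: Hanna and Marit each take 64,500.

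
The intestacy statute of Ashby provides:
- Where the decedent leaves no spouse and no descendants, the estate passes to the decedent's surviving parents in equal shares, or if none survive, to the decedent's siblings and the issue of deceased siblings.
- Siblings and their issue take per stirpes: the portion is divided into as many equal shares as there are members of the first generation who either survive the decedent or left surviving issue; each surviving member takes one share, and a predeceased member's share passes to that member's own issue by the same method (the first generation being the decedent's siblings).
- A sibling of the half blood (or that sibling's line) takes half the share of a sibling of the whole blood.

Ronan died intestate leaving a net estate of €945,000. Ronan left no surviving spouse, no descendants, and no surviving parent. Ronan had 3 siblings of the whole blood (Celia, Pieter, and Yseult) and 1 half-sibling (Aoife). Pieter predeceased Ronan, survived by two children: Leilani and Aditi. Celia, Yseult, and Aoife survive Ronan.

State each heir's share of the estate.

The entire €945,000 passes to the siblings and their issue.
Counting each half-blood sibling's line as half a unit, there are 7/2 units in €945,000, so one unit is €270,000. Whole-blood lines (Celia, Pieter, and Yseult) take €270,000 each; half-blood lines (Aoife) take €135,000 each.
Pieter's share (€270,000) is divided into 2 shares of €135,000: Leilani and Aditi each take €135,000.

Celia: €270,000; Leilani: €135,000; Aditi: €135,000; Yseult: €270,000; Aoife: €135,000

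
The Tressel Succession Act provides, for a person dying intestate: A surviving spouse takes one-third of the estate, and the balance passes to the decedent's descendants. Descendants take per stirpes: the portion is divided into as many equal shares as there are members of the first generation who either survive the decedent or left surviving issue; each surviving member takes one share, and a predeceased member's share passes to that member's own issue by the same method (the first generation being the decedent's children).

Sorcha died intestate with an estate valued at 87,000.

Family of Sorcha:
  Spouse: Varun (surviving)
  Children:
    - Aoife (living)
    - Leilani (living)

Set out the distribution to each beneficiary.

Varun: 29,000; Aoife: 29,000; Leilani: 29,000

Varun takes one-third of 87,000 = 29,000. The remaining 58,000 passes to the descendants.
The descendants' portion (58,000) is divided into 2 shares of 29,000: Aoife and Leilani each take 29,000.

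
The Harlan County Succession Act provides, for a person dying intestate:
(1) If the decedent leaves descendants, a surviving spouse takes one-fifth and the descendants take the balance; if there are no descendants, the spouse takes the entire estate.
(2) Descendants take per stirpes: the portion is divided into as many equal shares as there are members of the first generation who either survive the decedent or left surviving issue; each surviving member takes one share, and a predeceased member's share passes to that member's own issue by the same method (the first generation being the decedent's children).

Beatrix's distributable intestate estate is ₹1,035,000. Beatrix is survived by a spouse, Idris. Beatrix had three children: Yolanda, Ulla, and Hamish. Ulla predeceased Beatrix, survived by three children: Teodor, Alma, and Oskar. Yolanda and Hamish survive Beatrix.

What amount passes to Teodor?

Idris takes one-fifth of ₹1,035,000 = ₹207,000. The remaining ₹828,000 passes to the descendants.
The descendants' portion (₹828,000) is divided into 3 shares of ₹276,000: Yolanda and Hamish each take ₹276,000; Ulla's ₹276,000 share passes to Ulla's issue.
Ulla's share (₹276,000) is divided into 3 shares of ₹92,000: Teodor, Alma, and Oskar each take ₹92,000.

Teodor receives ₹92,000.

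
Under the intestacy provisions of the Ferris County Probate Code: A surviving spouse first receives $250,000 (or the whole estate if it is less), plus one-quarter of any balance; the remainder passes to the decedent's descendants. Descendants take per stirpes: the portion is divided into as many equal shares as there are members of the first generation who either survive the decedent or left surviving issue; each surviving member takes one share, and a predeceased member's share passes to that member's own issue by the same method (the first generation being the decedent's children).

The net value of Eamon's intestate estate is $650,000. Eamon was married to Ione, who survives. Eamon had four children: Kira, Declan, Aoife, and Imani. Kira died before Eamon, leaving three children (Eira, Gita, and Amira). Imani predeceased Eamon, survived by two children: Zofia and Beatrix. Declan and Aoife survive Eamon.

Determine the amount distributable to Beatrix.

Ione first takes $250,000, leaving a balance of $400,000. Ione then takes one-quarter of the balance ($100,000), for a total of $350,000. The remaining $300,000 passes to the descendants.
The descendants' portion ($300,000) is divided into 4 shares of $75,000: Declan and Aoife each take $75,000; Kira's $75,000 share passes to Kira's issue; Imani's $75,000 share passes to Imani's issue.
Kira's share ($75,000) is divided into 3 shares of $25,000: Eira, Gita, and Amira each take $25,000.
Imani's share ($75,000) is divided into 2 shares of $37,500: Zofia and Beatrix each take $37,500.

Beatrix receives $37,500.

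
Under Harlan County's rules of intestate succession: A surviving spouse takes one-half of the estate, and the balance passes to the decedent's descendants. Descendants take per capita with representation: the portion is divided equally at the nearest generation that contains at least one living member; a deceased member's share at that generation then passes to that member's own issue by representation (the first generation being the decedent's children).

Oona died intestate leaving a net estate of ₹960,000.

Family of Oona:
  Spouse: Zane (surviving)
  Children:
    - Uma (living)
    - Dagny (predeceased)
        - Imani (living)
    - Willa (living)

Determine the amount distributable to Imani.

Imani receives ₹160,000.

Zane takes one-half of ₹960,000 = ₹480,000. The remaining ₹480,000 passes to the descendants.
The descendants' portion (₹480,000) is divided into 3 shares of ₹160,000: Uma and Willa each take ₹160,000; Dagny's ₹160,000 share passes to Dagny's issue.
Dagny's share (₹160,000) passes entirely to Imani.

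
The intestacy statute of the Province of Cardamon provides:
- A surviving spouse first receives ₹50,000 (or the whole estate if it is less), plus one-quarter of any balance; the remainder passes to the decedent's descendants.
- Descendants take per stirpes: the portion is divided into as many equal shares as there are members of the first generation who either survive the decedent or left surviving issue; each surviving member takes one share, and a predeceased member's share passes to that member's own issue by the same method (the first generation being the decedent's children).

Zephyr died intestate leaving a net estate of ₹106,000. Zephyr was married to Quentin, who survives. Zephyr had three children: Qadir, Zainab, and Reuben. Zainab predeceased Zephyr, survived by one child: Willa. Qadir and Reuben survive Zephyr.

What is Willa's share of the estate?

Willa receives ₹14,000.

Quentin first takes ₹50,000, leaving a balance of ₹56,000. Quentin then takes one-quarter of the balance (₹14,000), for a total of ₹64,000. The remaining ₹42,000 passes to the descendants.
The descendants' portion (₹42,000) is divided into 3 shares of ₹14,000: Qadir and Reuben each take ₹14,000; Zainab's ₹14,000 share passes to Zainab's issue.
Zainab's share (₹14,000) passes entirely to Willa.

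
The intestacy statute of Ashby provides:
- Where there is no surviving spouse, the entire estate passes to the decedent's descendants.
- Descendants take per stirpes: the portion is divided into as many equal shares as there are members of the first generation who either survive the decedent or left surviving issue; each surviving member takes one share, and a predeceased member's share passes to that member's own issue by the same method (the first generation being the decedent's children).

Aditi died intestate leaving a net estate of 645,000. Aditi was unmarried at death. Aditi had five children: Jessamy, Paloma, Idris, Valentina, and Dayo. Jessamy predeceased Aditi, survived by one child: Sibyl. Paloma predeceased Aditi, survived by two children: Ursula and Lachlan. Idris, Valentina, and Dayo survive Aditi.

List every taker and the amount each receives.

Sibyl: 129,000; Ursula: 64,500; Lachlan: 64,500; Idris: 129,000; Valentina: 129,000; Dayo: 129,000

The entire 645,000 passes to the descendants.
That amount (645,000) is divided into 5 shares of 129,000: Idris, Valentina, and Dayo each take 129,000; Jessamy's 129,000 share passes to Jessamy's issue; Paloma's 129,000 share passes to Paloma's issue.
Jessamy's share (129,000) passes entirely to Sibyl.
Paloma's share (129,000) is divided into 2 shares of 64,500: Ursula and Lachlan each take 64,500.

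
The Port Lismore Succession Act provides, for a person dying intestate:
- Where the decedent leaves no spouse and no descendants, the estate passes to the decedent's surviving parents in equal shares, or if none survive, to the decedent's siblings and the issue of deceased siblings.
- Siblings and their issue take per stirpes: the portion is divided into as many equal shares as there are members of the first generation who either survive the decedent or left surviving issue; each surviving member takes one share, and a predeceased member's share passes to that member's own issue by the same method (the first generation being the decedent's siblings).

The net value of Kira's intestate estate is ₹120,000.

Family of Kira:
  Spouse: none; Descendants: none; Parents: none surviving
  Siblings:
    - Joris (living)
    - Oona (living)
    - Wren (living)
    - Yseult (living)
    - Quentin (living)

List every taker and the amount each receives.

Joris: ₹24,000; Oona: ₹24,000; Wren: ₹24,000; Yseult: ₹24,000; Quentin: ₹24,000

The entire ₹120,000 passes to the siblings and their issue.
That amount (₹120,000) is divided into 5 shares of ₹24,000: Joris, Oona, Wren, Yseult, and Quentin each take ₹24,000.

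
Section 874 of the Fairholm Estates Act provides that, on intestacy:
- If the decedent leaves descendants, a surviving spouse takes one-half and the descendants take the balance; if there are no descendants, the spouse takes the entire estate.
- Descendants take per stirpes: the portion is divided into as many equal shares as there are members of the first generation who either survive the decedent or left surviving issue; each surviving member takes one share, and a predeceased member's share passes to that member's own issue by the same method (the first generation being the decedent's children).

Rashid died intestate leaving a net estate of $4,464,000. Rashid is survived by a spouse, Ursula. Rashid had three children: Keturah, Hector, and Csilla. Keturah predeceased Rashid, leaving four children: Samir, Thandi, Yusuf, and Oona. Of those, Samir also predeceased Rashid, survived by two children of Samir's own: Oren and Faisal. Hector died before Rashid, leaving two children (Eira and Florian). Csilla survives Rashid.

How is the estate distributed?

Ursula takes one-half of $4,464,000 = $2,232,000. The remaining $2,232,000 passes to the descendants.
The descendants' portion ($2,232,000) is divided into 3 shares of $744,000: Csilla takes $744,000; Keturah's $744,000 share passes to Keturah's issue; Hector's $744,000 share passes to Hector's issue.
Keturah's share ($744,000) is divided into 4 shares of $186,000: Thandi, Yusuf, and Oona each take $186,000; Samir's $186,000 share passes to Samir's issue.
Samir's share ($186,000) is divided into 2 shares of $93,000: Oren and Faisal each take $93,000.
Hector's share ($744,000) is divided into 2 shares of $372,000: Eira and Florian each take $372,000.

Ursula: $2,232,000; Oren: $93,000; Faisal: $93,000; Thandi: $186,000; Yusuf: $186,000; Oona: $186,000; Eira: $372,000; Florian: $372,000; Csilla: $744,000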